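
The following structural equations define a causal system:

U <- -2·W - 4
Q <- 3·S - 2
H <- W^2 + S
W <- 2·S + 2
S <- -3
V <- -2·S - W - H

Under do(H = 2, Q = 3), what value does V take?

The joint intervention fixes H = 2, Q = 3, removing each variable's own equation.
W = 2·S + 2  [with S=-3]  = -4
V = -2·S - W - H  [with S=-3, W=-4, H=2]  = 8

8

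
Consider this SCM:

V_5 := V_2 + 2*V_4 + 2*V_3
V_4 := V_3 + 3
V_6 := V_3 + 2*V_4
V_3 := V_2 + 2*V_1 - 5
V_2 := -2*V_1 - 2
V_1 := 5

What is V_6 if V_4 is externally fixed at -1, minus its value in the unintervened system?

6

Under do(V_4=-1), the mechanism V_4 := V_3 + 3 is discarded; V_4 is fixed at -1.
V_2 = -2*V_1 - 2  [with V_1=5]  = -12
V_3 = V_2 + 2*V_1 - 5  [with V_2=-12, V_1=5]  = -7
V_6 = V_3 + 2*V_4  [with V_3=-7, V_4=-1]  = -9
Without intervention: V_2 = -2*V_1 - 2  [with V_1=5]  = -12; V_3 = V_2 + 2*V_1 - 5  [with V_2=-12, V_1=5]  = -7; V_4 = V_3 + 3  [with V_3=-7]  = -4; V_6 = V_3 + 2*V_4  [with V_3=-7, V_4=-4]  = -15.
Change = -9 − (-15) = 6.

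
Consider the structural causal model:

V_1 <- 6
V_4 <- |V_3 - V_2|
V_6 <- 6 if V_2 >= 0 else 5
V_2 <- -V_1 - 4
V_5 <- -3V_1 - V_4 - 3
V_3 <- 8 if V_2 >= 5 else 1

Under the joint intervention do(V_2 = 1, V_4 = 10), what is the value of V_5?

Setting V_2 = 1, V_4 = 10 by intervention discards those variables' equations.
V_5 = -3V_1 - V_4 - 3  [with V_1=6, V_4=10]  = -31

-31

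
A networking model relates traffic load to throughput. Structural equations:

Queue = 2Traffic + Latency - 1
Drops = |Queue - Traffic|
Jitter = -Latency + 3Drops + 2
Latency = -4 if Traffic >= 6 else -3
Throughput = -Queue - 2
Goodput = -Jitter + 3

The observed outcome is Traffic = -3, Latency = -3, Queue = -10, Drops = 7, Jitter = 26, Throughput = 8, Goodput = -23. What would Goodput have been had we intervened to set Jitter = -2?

5

Under do(Jitter=-2), the mechanism Jitter = -Latency + 3Drops + 2 is discarded; Jitter is fixed at -2.
Goodput = -Jitter + 3  [with Jitter=-2]  = 5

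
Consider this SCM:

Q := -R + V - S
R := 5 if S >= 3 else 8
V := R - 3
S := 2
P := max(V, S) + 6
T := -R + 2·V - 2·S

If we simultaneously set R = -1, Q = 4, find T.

The joint intervention fixes R = -1, Q = 4, removing each variable's own equation.
V = R - 3  [with R=-1]  = -4
T = -R + 2·V - 2·S  [with R=-1, V=-4, S=2]  = -11

-11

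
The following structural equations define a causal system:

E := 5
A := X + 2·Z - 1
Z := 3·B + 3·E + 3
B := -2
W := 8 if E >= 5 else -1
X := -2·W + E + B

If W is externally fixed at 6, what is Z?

12

Under do(W=6), the mechanism W := 8 if E >= 5 else -1 is discarded; W is fixed at 6.
Since Z is not a descendant of the intervened variable, it is unaffected.
Z = 3·B + 3·E + 3  [with B=-2, E=5]  = 12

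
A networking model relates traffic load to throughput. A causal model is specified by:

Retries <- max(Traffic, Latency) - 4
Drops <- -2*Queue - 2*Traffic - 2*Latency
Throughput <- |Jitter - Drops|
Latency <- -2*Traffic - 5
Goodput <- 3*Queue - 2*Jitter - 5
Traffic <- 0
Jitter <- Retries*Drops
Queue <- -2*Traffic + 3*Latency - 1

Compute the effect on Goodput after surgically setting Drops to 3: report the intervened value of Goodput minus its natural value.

do(Drops=3) replaces the equation Drops <- -2*Queue - 2*Traffic - 2*Latency with the constant Drops = 3.
Latency = -2*Traffic - 5  [with Traffic=0]  = -5
Queue = -2*Traffic + 3*Latency - 1  [with Traffic=0, Latency=-5]  = -16
Retries = max(Traffic, Latency) - 4  [with Traffic=0, Latency=-5]  = -4
Jitter = Retries*Drops  [with Retries=-4, Drops=3]  = -12
Goodput = 3*Queue - 2*Jitter - 5  [with Queue=-16, Jitter=-12]  = -29
Without intervention: Latency = -2*Traffic - 5  [with Traffic=0]  = -5; Queue = -2*Traffic + 3*Latency - 1  [with Traffic=0, Latency=-5]  = -16; Drops = -2*Queue - 2*Traffic - 2*Latency  [with Queue=-16, Traffic=0, Latency=-5]  = 42; Retries = max(Traffic, Latency) - 4  [with Traffic=0, Latency=-5]  = -4; Jitter = Retries*Drops  [with Retries=-4, Drops=42]  = -168; Goodput = 3*Queue - 2*Jitter - 5  [with Queue=-16, Jitter=-168]  = 283.
Change = -29 − 283 = -312.

-312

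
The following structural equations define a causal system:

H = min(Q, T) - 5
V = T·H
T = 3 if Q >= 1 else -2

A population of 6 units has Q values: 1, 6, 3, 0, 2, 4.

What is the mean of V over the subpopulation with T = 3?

Observing T=3 restricts to units where T's equation naturally yields 3: Q ∈ {1, 6, 3, 2, 4}. In that subpopulation V = -12, -6, -6, -9, -6, mean -7.8.

-7.8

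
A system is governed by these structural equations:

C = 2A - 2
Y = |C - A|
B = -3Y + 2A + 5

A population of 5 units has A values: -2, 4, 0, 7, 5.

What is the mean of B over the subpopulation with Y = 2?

3

E[B|Y=2] averages over only the 2 units with Y=2 (A = 4, 0): B = 7, -1, mean 3.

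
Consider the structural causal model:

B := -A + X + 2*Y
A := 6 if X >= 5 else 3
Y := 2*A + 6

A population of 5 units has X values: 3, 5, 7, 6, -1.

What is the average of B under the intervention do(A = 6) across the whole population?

34

Under do(A=6), A's equation is replaced by A=6 for every unit. Per-unit B: 33, 35, 37, 36, 29. Mean = 34.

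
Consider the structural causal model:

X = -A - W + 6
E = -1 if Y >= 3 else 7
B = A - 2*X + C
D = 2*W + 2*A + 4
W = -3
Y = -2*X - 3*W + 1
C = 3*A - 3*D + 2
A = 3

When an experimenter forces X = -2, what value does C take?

do(X=-2) replaces the equation X = -A - W + 6 with the constant X = -2.
C is not downstream of the intervention, so its value is determined by the original equations.
D = 2*W + 2*A + 4  [with W=-3, A=3]  = 4
C = 3*A - 3*D + 2  [with A=3, D=4]  = -1

-1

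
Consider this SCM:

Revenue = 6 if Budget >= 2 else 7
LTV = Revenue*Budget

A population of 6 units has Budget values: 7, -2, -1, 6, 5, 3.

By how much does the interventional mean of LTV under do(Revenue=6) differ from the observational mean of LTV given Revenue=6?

Under do(Revenue=6), Revenue's equation is replaced by Revenue=6 for every unit. Per-unit LTV: 42, -12, -6, 36, 30, 18. Mean = 18.
E[LTV|Revenue=6] averages over only the 4 units with Revenue=6 (Budget = 7, 6, 5, 3): LTV = 42, 36, 30, 18, mean 31.5.
Difference = 18 − 31.5 = -13.5.

-13.5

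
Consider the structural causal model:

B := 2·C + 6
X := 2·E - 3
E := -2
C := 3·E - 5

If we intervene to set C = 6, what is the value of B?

Under do(C=6), the mechanism C := 3·E - 5 is discarded; C is fixed at 6.
B = 2·C + 6  [with C=6]  = 18

18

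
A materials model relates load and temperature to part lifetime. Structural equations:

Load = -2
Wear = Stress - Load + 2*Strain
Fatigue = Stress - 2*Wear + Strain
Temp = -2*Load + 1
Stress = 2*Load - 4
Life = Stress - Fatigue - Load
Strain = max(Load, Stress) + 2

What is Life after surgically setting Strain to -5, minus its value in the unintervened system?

-15

The intervention breaks the incoming arrows to Strain: Strain = max(Load, Stress) + 2 no longer applies, and Strain = -5.
Stress = 2*Load - 4  [with Load=-2]  = -8
Wear = Stress - Load + 2*Strain  [with Stress=-8, Load=-2, Strain=-5]  = -16
Fatigue = Stress - 2*Wear + Strain  [with Stress=-8, Wear=-16, Strain=-5]  = 19
Life = Stress - Fatigue - Load  [with Stress=-8, Fatigue=19, Load=-2]  = -25
Without intervention: Stress = 2*Load - 4  [with Load=-2]  = -8; Strain = max(Load, Stress) + 2  [with Load=-2, Stress=-8]  = 0; Wear = Stress - Load + 2*Strain  [with Stress=-8, Load=-2, Strain=0]  = -6; Fatigue = Stress - 2*Wear + Strain  [with Stress=-8, Wear=-6, Strain=0]  = 4; Life = Stress - Fatigue - Load  [with Stress=-8, Fatigue=4, Load=-2]  = -10.
Change = -25 − (-10) = -15.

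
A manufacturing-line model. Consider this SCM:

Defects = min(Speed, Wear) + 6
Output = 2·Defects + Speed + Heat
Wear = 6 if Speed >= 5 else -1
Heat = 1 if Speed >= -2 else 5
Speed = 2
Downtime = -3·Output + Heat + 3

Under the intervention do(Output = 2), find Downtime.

The intervention breaks the incoming arrows to Output: Output = 2·Defects + Speed + Heat no longer applies, and Output = 2.
Heat = 1 if Speed >= -2 else 5  [with Speed=2]  = 1
Downtime = -3·Output + Heat + 3  [with Output=2, Heat=1]  = -2

-2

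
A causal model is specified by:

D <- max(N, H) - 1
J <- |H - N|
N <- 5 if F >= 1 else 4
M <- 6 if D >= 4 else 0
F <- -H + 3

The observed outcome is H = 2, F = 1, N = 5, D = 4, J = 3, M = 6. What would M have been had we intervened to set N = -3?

0

The intervention breaks the incoming arrows to N: N <- 5 if F >= 1 else 4 no longer applies, and N = -3.
D = max(N, H) - 1  [with N=-3, H=2]  = 1
M = 6 if D >= 4 else 0  [with D=1]  = 0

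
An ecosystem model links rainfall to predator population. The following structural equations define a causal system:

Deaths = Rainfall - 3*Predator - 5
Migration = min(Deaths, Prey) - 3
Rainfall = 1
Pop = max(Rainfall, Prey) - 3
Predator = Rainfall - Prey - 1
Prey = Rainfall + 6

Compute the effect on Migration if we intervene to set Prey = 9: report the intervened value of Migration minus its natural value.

2

do(Prey=9) replaces the equation Prey = Rainfall + 6 with the constant Prey = 9.
Predator = Rainfall - Prey - 1  [with Rainfall=1, Prey=9]  = -9
Deaths = Rainfall - 3*Predator - 5  [with Rainfall=1, Predator=-9]  = 23
Migration = min(Deaths, Prey) - 3  [with Deaths=23, Prey=9]  = 6
Without intervention: Prey = Rainfall + 6  [with Rainfall=1]  = 7; Predator = Rainfall - Prey - 1  [with Rainfall=1, Prey=7]  = -7; Deaths = Rainfall - 3*Predator - 5  [with Rainfall=1, Predator=-7]  = 17; Migration = min(Deaths, Prey) - 3  [with Deaths=17, Prey=7]  = 4.
Change = 6 − 4 = 2.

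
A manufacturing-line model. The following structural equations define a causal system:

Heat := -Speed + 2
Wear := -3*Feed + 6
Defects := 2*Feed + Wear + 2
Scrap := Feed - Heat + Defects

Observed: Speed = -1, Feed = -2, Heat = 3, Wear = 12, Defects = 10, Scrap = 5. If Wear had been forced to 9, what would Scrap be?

Under do(Wear=9), the mechanism Wear := -3*Feed + 6 is discarded; Wear is fixed at 9.
Heat = -Speed + 2  [with Speed=-1]  = 3
Defects = 2*Feed + Wear + 2  [with Feed=-2, Wear=9]  = 7
Scrap = Feed - Heat + Defects  [with Feed=-2, Heat=3, Defects=7]  = 2

2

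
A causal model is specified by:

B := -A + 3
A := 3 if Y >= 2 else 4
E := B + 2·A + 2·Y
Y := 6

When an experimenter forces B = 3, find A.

3

Under do(B=3), the mechanism B := -A + 3 is discarded; B is fixed at 3.
Since A is not a descendant of the intervened variable, it is unaffected.
A = 3 if Y >= 2 else 4  [with Y=6]  = 3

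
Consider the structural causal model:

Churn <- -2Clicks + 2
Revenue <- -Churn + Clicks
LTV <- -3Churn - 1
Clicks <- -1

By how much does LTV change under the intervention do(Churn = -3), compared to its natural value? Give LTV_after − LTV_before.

Under do(Churn=-3), the mechanism Churn <- -2Clicks + 2 is discarded; Churn is fixed at -3.
LTV = -3Churn - 1  [with Churn=-3]  = 8
Without intervention: Churn = -2Clicks + 2  [with Clicks=-1]  = 4; LTV = -3Churn - 1  [with Churn=4]  = -13.
Change = 8 − (-13) = 21.

21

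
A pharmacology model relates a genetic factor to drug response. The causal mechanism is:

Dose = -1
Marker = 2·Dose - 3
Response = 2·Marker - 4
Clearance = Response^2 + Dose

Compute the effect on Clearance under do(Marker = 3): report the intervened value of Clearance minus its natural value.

-192

Under do(Marker=3), the mechanism Marker = 2·Dose - 3 is discarded; Marker is fixed at 3.
Response = 2·Marker - 4  [with Marker=3]  = 2
Clearance = Response^2 + Dose  [with Response=2, Dose=-1]  = 3
Without intervention: Marker = 2·Dose - 3  [with Dose=-1]  = -5; Response = 2·Marker - 4  [with Marker=-5]  = -14; Clearance = Response^2 + Dose  [with Response=-14, Dose=-1]  = 195.
Change = 3 − 195 = -192.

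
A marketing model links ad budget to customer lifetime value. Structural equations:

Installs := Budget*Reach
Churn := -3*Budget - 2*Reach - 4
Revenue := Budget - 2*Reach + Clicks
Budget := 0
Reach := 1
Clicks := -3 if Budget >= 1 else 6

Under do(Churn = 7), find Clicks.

6

do(Churn=7) replaces the equation Churn := -3*Budget - 2*Reach - 4 with the constant Churn = 7.
Clicks is not downstream of the intervention, so its value is determined by the original equations.
Clicks = -3 if Budget >= 1 else 6  [with Budget=0]  = 6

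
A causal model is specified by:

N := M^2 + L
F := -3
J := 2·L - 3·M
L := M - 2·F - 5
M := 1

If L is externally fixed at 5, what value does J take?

The intervention breaks the incoming arrows to L: L := M - 2·F - 5 no longer applies, and L = 5.
J = 2·L - 3·M  [with L=5, M=1]  = 7

7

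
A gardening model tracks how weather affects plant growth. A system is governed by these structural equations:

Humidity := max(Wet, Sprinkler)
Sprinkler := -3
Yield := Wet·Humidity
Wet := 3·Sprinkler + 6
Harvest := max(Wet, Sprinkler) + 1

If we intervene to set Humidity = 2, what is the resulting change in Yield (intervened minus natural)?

-15

The intervention breaks the incoming arrows to Humidity: Humidity := max(Wet, Sprinkler) no longer applies, and Humidity = 2.
Wet = 3·Sprinkler + 6  [with Sprinkler=-3]  = -3
Yield = Wet·Humidity  [with Wet=-3, Humidity=2]  = -6
Without intervention: Wet = 3·Sprinkler + 6  [with Sprinkler=-3]  = -3; Humidity = max(Wet, Sprinkler)  [with Wet=-3, Sprinkler=-3]  = -3; Yield = Wet·Humidity  [with Wet=-3, Humidity=-3]  = 9.
Change = -6 − 9 = -15.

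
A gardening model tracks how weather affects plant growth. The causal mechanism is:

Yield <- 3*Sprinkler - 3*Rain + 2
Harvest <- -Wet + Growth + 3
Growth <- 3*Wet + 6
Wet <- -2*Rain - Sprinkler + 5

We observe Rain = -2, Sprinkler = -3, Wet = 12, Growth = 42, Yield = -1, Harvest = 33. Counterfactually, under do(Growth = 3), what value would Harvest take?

-6

Under do(Growth=3), the mechanism Growth <- 3*Wet + 6 is discarded; Growth is fixed at 3.
Wet = -2*Rain - Sprinkler + 5  [with Rain=-2, Sprinkler=-3]  = 12
Harvest = -Wet + Growth + 3  [with Wet=12, Growth=3]  = -6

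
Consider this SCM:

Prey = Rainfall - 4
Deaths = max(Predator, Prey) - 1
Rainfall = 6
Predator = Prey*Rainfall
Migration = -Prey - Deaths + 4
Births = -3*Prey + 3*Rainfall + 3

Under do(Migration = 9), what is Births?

do(Migration=9) replaces the equation Migration = -Prey - Deaths + 4 with the constant Migration = 9.
No directed path runs from Migration to Births, so Births keeps its natural value.
Prey = Rainfall - 4  [with Rainfall=6]  = 2
Births = -3*Prey + 3*Rainfall + 3  [with Prey=2, Rainfall=6]  = 15

15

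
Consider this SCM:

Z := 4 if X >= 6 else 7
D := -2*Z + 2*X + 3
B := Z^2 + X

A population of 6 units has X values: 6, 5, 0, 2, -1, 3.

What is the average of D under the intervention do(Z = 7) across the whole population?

-6

Every unit gets Z=7 under the intervention. D values become 1, -1, -11, -7, -13, -5; E[D|do(Z=7)] = -6.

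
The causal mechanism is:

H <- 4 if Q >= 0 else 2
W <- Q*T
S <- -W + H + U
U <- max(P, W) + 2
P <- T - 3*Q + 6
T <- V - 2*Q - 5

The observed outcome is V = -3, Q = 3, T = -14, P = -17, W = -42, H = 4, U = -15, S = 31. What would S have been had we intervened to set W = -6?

6

do(W=-6) replaces the equation W <- Q*T with the constant W = -6.
T = V - 2*Q - 5  [with V=-3, Q=3]  = -14
P = T - 3*Q + 6  [with T=-14, Q=3]  = -17
H = 4 if Q >= 0 else 2  [with Q=3]  = 4
U = max(P, W) + 2  [with P=-17, W=-6]  = -4
S = -W + H + U  [with W=-6, H=4, U=-4]  = 6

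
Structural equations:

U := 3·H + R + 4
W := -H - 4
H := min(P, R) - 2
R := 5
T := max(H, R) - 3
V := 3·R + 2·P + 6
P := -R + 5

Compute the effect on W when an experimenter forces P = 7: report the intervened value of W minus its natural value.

Under do(P=7), the mechanism P := -R + 5 is discarded; P is fixed at 7.
H = min(P, R) - 2  [with P=7, R=5]  = 3
W = -H - 4  [with H=3]  = -7
Without intervention: P = -R + 5  [with R=5]  = 0; H = min(P, R) - 2  [with P=0, R=5]  = -2; W = -H - 4  [with H=-2]  = -2.
Change = -7 − (-2) = -5.

-5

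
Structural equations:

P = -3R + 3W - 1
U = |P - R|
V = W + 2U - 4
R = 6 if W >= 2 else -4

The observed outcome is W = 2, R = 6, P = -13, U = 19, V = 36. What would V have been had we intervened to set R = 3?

12

do(R=3) replaces the equation R = 6 if W >= 2 else -4 with the constant R = 3.
P = -3R + 3W - 1  [with R=3, W=2]  = -4
U = |P - R|  [with P=-4, R=3]  = 7
V = W + 2U - 4  [with W=2, U=7]  = 12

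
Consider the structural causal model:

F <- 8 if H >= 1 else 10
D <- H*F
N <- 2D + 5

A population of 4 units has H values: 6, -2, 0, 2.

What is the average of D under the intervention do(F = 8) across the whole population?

do(F=8) breaks F's dependence on H. With F=8 fixed, D across the units is 48, -16, 0, 16, mean 12.

12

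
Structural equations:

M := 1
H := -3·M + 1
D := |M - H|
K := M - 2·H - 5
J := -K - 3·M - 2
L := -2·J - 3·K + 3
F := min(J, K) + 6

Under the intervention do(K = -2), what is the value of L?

15

Under do(K=-2), the mechanism K := M - 2·H - 5 is discarded; K is fixed at -2.
J = -K - 3·M - 2  [with K=-2, M=1]  = -3
L = -2·J - 3·K + 3  [with J=-3, K=-2]  = 15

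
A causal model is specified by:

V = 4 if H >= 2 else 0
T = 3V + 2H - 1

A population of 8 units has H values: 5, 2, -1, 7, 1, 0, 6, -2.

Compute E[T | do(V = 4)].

Every unit gets V=4 under the intervention. T values become 21, 15, 9, 25, 13, 11, 23, 7; E[T|do(V=4)] = 15.5.

15.5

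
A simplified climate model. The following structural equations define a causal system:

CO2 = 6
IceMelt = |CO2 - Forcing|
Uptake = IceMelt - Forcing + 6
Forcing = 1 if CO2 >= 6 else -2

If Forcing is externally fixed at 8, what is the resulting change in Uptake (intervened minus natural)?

Under do(Forcing=8), the mechanism Forcing = 1 if CO2 >= 6 else -2 is discarded; Forcing is fixed at 8.
IceMelt = |CO2 - Forcing|  [with CO2=6, Forcing=8]  = 2
Uptake = IceMelt - Forcing + 6  [with IceMelt=2, Forcing=8]  = 0
Without intervention: Forcing = 1 if CO2 >= 6 else -2  [with CO2=6]  = 1; IceMelt = |CO2 - Forcing|  [with CO2=6, Forcing=1]  = 5; Uptake = IceMelt - Forcing + 6  [with IceMelt=5, Forcing=1]  = 10.
Change = 0 − 10 = -10.

-10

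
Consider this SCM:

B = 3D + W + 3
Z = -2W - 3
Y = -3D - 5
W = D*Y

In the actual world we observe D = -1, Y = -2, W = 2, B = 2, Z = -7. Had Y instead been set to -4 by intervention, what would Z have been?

do(Y=-4) replaces the equation Y = -3D - 5 with the constant Y = -4.
W = D*Y  [with D=-1, Y=-4]  = 4
Z = -2W - 3  [with W=4]  = -11

-11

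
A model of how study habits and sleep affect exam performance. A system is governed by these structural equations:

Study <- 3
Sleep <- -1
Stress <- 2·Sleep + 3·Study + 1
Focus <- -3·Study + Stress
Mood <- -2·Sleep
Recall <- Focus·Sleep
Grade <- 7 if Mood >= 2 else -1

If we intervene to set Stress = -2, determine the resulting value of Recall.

The intervention breaks the incoming arrows to Stress: Stress <- 2·Sleep + 3·Study + 1 no longer applies, and Stress = -2.
Focus = -3·Study + Stress  [with Study=3, Stress=-2]  = -11
Recall = Focus·Sleep  [with Focus=-11, Sleep=-1]  = 11

11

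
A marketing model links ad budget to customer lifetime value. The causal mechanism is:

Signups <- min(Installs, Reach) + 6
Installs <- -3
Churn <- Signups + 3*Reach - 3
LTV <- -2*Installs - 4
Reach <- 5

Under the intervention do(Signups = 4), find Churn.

The intervention breaks the incoming arrows to Signups: Signups <- min(Installs, Reach) + 6 no longer applies, and Signups = 4.
Churn = Signups + 3*Reach - 3  [with Signups=4, Reach=5]  = 16

16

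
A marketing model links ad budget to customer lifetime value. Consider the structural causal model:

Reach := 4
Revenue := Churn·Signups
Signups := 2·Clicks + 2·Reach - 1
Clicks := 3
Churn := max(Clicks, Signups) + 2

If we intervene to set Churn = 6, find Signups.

13

Under do(Churn=6), the mechanism Churn := max(Clicks, Signups) + 2 is discarded; Churn is fixed at 6.
Since Signups is not a descendant of the intervened variable, it is unaffected.
Signups = 2·Clicks + 2·Reach - 1  [with Clicks=3, Reach=4]  = 13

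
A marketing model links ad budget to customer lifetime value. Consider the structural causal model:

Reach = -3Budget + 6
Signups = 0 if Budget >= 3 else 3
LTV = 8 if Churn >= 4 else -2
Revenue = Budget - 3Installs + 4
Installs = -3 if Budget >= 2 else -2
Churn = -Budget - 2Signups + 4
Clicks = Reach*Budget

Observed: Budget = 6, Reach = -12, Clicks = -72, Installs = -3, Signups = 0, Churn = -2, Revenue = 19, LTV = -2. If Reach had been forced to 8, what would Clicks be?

The intervention breaks the incoming arrows to Reach: Reach = -3Budget + 6 no longer applies, and Reach = 8.
Clicks = Reach*Budget  [with Reach=8, Budget=6]  = 48

48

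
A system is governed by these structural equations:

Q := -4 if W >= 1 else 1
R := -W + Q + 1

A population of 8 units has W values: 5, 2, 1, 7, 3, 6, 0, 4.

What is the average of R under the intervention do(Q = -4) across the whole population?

do(Q=-4) breaks Q's dependence on W. With Q=-4 fixed, R across the units is -8, -5, -4, -10, -6, -9, -3, -7, mean -6.5.

-6.5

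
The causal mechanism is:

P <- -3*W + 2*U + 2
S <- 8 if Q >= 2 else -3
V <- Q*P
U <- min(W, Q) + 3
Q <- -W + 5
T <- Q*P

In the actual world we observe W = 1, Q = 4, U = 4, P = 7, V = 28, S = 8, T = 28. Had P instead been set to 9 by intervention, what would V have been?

36

Intervening sets P = 9 and removes its equation (P <- -3*W + 2*U + 2).
Q = -W + 5  [with W=1]  = 4
V = Q*P  [with Q=4, P=9]  = 36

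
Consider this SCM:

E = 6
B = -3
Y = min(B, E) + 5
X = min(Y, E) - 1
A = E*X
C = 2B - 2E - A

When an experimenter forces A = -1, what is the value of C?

The intervention breaks the incoming arrows to A: A = E*X no longer applies, and A = -1.
C = 2B - 2E - A  [with B=-3, E=6, A=-1]  = -17

-17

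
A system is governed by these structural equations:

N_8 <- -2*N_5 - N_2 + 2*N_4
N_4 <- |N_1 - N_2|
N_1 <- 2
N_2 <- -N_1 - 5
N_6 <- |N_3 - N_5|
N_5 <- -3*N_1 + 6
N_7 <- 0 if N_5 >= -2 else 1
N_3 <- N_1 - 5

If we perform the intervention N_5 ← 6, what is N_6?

9

The intervention breaks the incoming arrows to N_5: N_5 <- -3*N_1 + 6 no longer applies, and N_5 = 6.
N_3 = N_1 - 5  [with N_1=2]  = -3
N_6 = |N_3 - N_5|  [with N_3=-3, N_5=6]  = 9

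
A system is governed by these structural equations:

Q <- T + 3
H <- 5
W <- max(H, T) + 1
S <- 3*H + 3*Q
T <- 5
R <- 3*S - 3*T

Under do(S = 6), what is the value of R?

3

The intervention breaks the incoming arrows to S: S <- 3*H + 3*Q no longer applies, and S = 6.
R = 3*S - 3*T  [with S=6, T=5]  = 3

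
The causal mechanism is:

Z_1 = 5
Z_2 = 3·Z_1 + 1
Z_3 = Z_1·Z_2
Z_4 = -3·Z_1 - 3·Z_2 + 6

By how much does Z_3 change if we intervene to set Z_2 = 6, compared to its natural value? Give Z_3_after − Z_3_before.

-50

The intervention breaks the incoming arrows to Z_2: Z_2 = 3·Z_1 + 1 no longer applies, and Z_2 = 6.
Z_3 = Z_1·Z_2  [with Z_1=5, Z_2=6]  = 30
Without intervention: Z_2 = 3·Z_1 + 1  [with Z_1=5]  = 16; Z_3 = Z_1·Z_2  [with Z_1=5, Z_2=16]  = 80.
Change = 30 − 80 = -50.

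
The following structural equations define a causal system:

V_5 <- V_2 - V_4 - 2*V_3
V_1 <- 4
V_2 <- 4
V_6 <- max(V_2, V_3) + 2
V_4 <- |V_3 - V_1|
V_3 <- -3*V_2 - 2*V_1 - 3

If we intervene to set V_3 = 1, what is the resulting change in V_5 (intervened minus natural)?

-24

do(V_3=1) replaces the equation V_3 <- -3*V_2 - 2*V_1 - 3 with the constant V_3 = 1.
V_4 = |V_3 - V_1|  [with V_3=1, V_1=4]  = 3
V_5 = V_2 - V_4 - 2*V_3  [with V_2=4, V_4=3, V_3=1]  = -1
Without intervention: V_3 = -3*V_2 - 2*V_1 - 3  [with V_2=4, V_1=4]  = -23; V_4 = |V_3 - V_1|  [with V_3=-23, V_1=4]  = 27; V_5 = V_2 - V_4 - 2*V_3  [with V_2=4, V_4=27, V_3=-23]  = 23.
Change = -1 − 23 = -24.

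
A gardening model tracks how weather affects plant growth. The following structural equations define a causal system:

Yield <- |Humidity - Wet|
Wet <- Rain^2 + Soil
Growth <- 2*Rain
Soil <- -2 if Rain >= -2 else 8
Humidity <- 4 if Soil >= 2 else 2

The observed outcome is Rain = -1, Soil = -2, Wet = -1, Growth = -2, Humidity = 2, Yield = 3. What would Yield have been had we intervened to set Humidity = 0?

1

The intervention breaks the incoming arrows to Humidity: Humidity <- 4 if Soil >= 2 else 2 no longer applies, and Humidity = 0.
Soil = -2 if Rain >= -2 else 8  [with Rain=-1]  = -2
Wet = Rain^2 + Soil  [with Rain=-1, Soil=-2]  = -1
Yield = |Humidity - Wet|  [with Humidity=0, Wet=-1]  = 1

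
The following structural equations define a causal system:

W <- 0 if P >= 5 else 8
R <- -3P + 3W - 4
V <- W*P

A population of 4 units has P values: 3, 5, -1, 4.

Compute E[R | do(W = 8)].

11.75

The intervention sets W=8 in all 4 units regardless of P. Recomputing R per unit gives 11, 5, 23, 8; average 11.75.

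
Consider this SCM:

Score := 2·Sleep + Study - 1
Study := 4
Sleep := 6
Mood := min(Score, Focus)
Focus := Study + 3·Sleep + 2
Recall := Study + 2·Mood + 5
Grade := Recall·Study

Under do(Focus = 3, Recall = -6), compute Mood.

The joint intervention fixes Focus = 3, Recall = -6, removing each variable's own equation.
Score = 2·Sleep + Study - 1  [with Sleep=6, Study=4]  = 15
Mood = min(Score, Focus)  [with Score=15, Focus=3]  = 3

3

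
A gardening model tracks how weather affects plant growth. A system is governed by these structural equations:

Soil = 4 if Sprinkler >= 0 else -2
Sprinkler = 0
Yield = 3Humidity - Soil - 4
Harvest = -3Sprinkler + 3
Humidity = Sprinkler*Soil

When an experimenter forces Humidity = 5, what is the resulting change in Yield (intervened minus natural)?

The intervention breaks the incoming arrows to Humidity: Humidity = Sprinkler*Soil no longer applies, and Humidity = 5.
Soil = 4 if Sprinkler >= 0 else -2  [with Sprinkler=0]  = 4
Yield = 3Humidity - Soil - 4  [with Humidity=5, Soil=4]  = 7
Without intervention: Soil = 4 if Sprinkler >= 0 else -2  [with Sprinkler=0]  = 4; Humidity = Sprinkler*Soil  [with Sprinkler=0, Soil=4]  = 0; Yield = 3Humidity - Soil - 4  [with Humidity=0, Soil=4]  = -8.
Change = 7 − (-8) = 15.

15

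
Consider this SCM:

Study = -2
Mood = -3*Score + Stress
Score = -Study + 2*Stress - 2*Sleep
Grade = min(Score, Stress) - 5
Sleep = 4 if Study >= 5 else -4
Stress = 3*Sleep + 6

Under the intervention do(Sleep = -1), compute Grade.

-2

Under do(Sleep=-1), the mechanism Sleep = 4 if Study >= 5 else -4 is discarded; Sleep is fixed at -1.
Stress = 3*Sleep + 6  [with Sleep=-1]  = 3
Score = -Study + 2*Stress - 2*Sleep  [with Study=-2, Stress=3, Sleep=-1]  = 10
Grade = min(Score, Stress) - 5  [with Score=10, Stress=3]  = -2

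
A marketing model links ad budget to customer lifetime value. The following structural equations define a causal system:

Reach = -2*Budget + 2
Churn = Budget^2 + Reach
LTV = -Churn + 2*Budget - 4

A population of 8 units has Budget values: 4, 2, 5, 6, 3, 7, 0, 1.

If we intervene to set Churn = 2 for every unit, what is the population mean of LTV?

Under do(Churn=2), Churn's equation is replaced by Churn=2 for every unit. Per-unit LTV: 2, -2, 4, 6, 0, 8, -6, -4. Mean = 1.

1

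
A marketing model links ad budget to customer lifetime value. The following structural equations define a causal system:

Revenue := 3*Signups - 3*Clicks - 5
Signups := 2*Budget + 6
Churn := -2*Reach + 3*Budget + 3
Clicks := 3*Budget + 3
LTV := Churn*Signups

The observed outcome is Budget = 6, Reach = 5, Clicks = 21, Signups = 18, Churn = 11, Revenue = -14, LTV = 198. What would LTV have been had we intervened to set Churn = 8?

Under do(Churn=8), the mechanism Churn := -2*Reach + 3*Budget + 3 is discarded; Churn is fixed at 8.
Signups = 2*Budget + 6  [with Budget=6]  = 18
LTV = Churn*Signups  [with Churn=8, Signups=18]  = 144

144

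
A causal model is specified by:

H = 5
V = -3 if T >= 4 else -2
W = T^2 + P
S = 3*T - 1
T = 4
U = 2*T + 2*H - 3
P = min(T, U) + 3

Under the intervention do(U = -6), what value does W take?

The intervention breaks the incoming arrows to U: U = 2*T + 2*H - 3 no longer applies, and U = -6.
P = min(T, U) + 3  [with T=4, U=-6]  = -3
W = T^2 + P  [with T=4, P=-3]  = 13

13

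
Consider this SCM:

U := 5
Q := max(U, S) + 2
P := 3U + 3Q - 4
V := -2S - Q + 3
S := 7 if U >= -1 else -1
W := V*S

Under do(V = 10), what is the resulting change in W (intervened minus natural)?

210

Under do(V=10), the mechanism V := -2S - Q + 3 is discarded; V is fixed at 10.
S = 7 if U >= -1 else -1  [with U=5]  = 7
W = V*S  [with V=10, S=7]  = 70
Without intervention: S = 7 if U >= -1 else -1  [with U=5]  = 7; Q = max(U, S) + 2  [with U=5, S=7]  = 9; V = -2S - Q + 3  [with S=7, Q=9]  = -20; W = V*S  [with V=-20, S=7]  = -140.
Change = 70 − (-140) = 210.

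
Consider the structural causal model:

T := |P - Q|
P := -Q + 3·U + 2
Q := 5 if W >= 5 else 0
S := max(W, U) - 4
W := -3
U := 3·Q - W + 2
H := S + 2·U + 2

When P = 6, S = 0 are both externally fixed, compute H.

Setting P = 6, S = 0 by intervention discards those variables' equations.
Q = 5 if W >= 5 else 0  [with W=-3]  = 0
U = 3·Q - W + 2  [with Q=0, W=-3]  = 5
H = S + 2·U + 2  [with S=0, U=5]  = 12

12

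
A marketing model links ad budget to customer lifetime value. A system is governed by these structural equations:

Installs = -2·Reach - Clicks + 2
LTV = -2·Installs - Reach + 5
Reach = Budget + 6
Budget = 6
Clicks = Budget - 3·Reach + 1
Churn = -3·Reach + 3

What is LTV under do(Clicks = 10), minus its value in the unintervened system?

78

The intervention breaks the incoming arrows to Clicks: Clicks = Budget - 3·Reach + 1 no longer applies, and Clicks = 10.
Reach = Budget + 6  [with Budget=6]  = 12
Installs = -2·Reach - Clicks + 2  [with Reach=12, Clicks=10]  = -32
LTV = -2·Installs - Reach + 5  [with Installs=-32, Reach=12]  = 57
Without intervention: Reach = Budget + 6  [with Budget=6]  = 12; Clicks = Budget - 3·Reach + 1  [with Budget=6, Reach=12]  = -29; Installs = -2·Reach - Clicks + 2  [with Reach=12, Clicks=-29]  = 7; LTV = -2·Installs - Reach + 5  [with Installs=7, Reach=12]  = -21.
Change = 57 − (-21) = 78.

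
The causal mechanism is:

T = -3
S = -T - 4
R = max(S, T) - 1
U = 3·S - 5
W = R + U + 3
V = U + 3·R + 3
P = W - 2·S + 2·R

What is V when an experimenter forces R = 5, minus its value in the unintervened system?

21

The intervention breaks the incoming arrows to R: R = max(S, T) - 1 no longer applies, and R = 5.
S = -T - 4  [with T=-3]  = -1
U = 3·S - 5  [with S=-1]  = -8
V = U + 3·R + 3  [with U=-8, R=5]  = 10
Without intervention: S = -T - 4  [with T=-3]  = -1; R = max(S, T) - 1  [with S=-1, T=-3]  = -2; U = 3·S - 5  [with S=-1]  = -8; V = U + 3·R + 3  [with U=-8, R=-2]  = -11.
Change = 10 − (-11) = 21.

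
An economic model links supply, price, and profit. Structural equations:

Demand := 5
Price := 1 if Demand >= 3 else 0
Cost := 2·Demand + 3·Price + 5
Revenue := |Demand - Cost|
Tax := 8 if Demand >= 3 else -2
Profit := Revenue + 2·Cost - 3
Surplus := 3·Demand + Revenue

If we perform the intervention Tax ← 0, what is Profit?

46

The intervention breaks the incoming arrows to Tax: Tax := 8 if Demand >= 3 else -2 no longer applies, and Tax = 0.
Since Profit is not a descendant of the intervened variable, it is unaffected.
Price = 1 if Demand >= 3 else 0  [with Demand=5]  = 1
Cost = 2·Demand + 3·Price + 5  [with Demand=5, Price=1]  = 18
Revenue = |Demand - Cost|  [with Demand=5, Cost=18]  = 13
Profit = Revenue + 2·Cost - 3  [with Revenue=13, Cost=18]  = 46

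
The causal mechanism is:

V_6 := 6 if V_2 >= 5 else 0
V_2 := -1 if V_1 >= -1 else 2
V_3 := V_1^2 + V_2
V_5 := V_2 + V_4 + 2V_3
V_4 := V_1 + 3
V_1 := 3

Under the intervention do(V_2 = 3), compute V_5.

33

do(V_2=3) replaces the equation V_2 := -1 if V_1 >= -1 else 2 with the constant V_2 = 3.
V_3 = V_1^2 + V_2  [with V_1=3, V_2=3]  = 12
V_4 = V_1 + 3  [with V_1=3]  = 6
V_5 = V_2 + V_4 + 2V_3  [with V_2=3, V_4=6, V_3=12]  = 33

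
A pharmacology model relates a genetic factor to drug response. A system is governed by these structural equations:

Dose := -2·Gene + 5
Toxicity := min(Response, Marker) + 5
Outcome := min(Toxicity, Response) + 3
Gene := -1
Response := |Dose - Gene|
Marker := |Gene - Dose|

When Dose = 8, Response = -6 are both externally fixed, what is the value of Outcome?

The joint intervention fixes Dose = 8, Response = -6, removing each variable's own equation.
Marker = |Gene - Dose|  [with Gene=-1, Dose=8]  = 9
Toxicity = min(Response, Marker) + 5  [with Response=-6, Marker=9]  = -1
Outcome = min(Toxicity, Response) + 3  [with Toxicity=-1, Response=-6]  = -3

-3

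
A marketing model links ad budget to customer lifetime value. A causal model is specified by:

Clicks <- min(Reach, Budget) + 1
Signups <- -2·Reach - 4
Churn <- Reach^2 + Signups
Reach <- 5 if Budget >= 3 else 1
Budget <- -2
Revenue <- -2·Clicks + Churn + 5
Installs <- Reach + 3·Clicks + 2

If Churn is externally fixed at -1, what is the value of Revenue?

6

Intervening sets Churn = -1 and removes its equation (Churn <- Reach^2 + Signups).
Reach = 5 if Budget >= 3 else 1  [with Budget=-2]  = 1
Clicks = min(Reach, Budget) + 1  [with Reach=1, Budget=-2]  = -1
Revenue = -2·Clicks + Churn + 5  [with Clicks=-1, Churn=-1]  = 6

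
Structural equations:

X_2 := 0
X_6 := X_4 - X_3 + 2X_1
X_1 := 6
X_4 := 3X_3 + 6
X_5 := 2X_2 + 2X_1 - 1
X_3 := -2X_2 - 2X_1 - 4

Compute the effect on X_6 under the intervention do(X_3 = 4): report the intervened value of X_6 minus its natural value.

40

The intervention breaks the incoming arrows to X_3: X_3 := -2X_2 - 2X_1 - 4 no longer applies, and X_3 = 4.
X_4 = 3X_3 + 6  [with X_3=4]  = 18
X_6 = X_4 - X_3 + 2X_1  [with X_4=18, X_3=4, X_1=6]  = 26
Without intervention: X_3 = -2X_2 - 2X_1 - 4  [with X_2=0, X_1=6]  = -16; X_4 = 3X_3 + 6  [with X_3=-16]  = -42; X_6 = X_4 - X_3 + 2X_1  [with X_4=-42, X_3=-16, X_1=6]  = -14.
Change = 26 − (-14) = 40.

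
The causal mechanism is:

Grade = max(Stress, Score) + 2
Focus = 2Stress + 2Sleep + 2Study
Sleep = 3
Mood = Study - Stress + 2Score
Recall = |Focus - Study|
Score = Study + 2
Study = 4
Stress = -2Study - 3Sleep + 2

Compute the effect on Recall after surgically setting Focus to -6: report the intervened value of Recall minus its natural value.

The intervention breaks the incoming arrows to Focus: Focus = 2Stress + 2Sleep + 2Study no longer applies, and Focus = -6.
Recall = |Focus - Study|  [with Focus=-6, Study=4]  = 10
Without intervention: Stress = -2Study - 3Sleep + 2  [with Study=4, Sleep=3]  = -15; Focus = 2Stress + 2Sleep + 2Study  [with Stress=-15, Sleep=3, Study=4]  = -16; Recall = |Focus - Study|  [with Focus=-16, Study=4]  = 20.
Change = 10 − 20 = -10.

-10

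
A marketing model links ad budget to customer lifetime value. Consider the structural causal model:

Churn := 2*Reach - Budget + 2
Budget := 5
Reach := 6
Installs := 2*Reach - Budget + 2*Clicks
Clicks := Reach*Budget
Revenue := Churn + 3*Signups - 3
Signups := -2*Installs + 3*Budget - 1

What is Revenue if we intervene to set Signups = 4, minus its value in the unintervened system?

372

Under do(Signups=4), the mechanism Signups := -2*Installs + 3*Budget - 1 is discarded; Signups is fixed at 4.
Churn = 2*Reach - Budget + 2  [with Reach=6, Budget=5]  = 9
Revenue = Churn + 3*Signups - 3  [with Churn=9, Signups=4]  = 18
Without intervention: Clicks = Reach*Budget  [with Reach=6, Budget=5]  = 30; Installs = 2*Reach - Budget + 2*Clicks  [with Reach=6, Budget=5, Clicks=30]  = 67; Signups = -2*Installs + 3*Budget - 1  [with Installs=67, Budget=5]  = -120; Churn = 2*Reach - Budget + 2  [with Reach=6, Budget=5]  = 9; Revenue = Churn + 3*Signups - 3  [with Churn=9, Signups=-120]  = -354.
Change = 18 − (-354) = 372.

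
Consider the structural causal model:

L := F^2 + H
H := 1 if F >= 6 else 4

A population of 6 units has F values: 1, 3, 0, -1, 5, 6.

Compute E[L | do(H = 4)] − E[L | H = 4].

4.8

The intervention sets H=4 in all 6 units regardless of F. Recomputing L per unit gives 5, 13, 4, 5, 29, 40; average 16.
Observing H=4 restricts to units where H's equation naturally yields 4: F ∈ {1, 3, 0, -1, 5}. In that subpopulation L = 5, 13, 4, 5, 29, mean 11.2.
Difference = 16 − 11.2 = 4.8.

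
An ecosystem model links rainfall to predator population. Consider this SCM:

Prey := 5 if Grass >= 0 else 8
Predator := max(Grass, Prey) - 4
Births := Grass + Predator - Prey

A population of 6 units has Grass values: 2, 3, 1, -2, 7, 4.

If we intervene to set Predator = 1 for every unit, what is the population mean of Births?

-2

do(Predator=1) breaks Predator's dependence on Grass. With Predator=1 fixed, Births across the units is -2, -1, -3, -9, 3, 0, mean -2.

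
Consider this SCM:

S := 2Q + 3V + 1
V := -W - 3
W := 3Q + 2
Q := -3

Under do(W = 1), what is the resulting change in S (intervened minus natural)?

-24

Under do(W=1), the mechanism W := 3Q + 2 is discarded; W is fixed at 1.
V = -W - 3  [with W=1]  = -4
S = 2Q + 3V + 1  [with Q=-3, V=-4]  = -17
Without intervention: W = 3Q + 2  [with Q=-3]  = -7; V = -W - 3  [with W=-7]  = 4; S = 2Q + 3V + 1  [with Q=-3, V=4]  = 7.
Change = -17 − 7 = -24.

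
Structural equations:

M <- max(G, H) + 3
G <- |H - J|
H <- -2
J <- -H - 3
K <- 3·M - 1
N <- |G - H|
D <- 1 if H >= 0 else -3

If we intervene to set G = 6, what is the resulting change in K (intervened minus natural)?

The intervention breaks the incoming arrows to G: G <- |H - J| no longer applies, and G = 6.
M = max(G, H) + 3  [with G=6, H=-2]  = 9
K = 3·M - 1  [with M=9]  = 26
Without intervention: J = -H - 3  [with H=-2]  = -1; G = |H - J|  [with H=-2, J=-1]  = 1; M = max(G, H) + 3  [with G=1, H=-2]  = 4; K = 3·M - 1  [with M=4]  = 11.
Change = 26 − 11 = 15.

15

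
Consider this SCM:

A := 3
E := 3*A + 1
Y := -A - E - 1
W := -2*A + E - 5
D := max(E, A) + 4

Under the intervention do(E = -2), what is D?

do(E=-2) replaces the equation E := 3*A + 1 with the constant E = -2.
D = max(E, A) + 4  [with E=-2, A=3]  = 7

7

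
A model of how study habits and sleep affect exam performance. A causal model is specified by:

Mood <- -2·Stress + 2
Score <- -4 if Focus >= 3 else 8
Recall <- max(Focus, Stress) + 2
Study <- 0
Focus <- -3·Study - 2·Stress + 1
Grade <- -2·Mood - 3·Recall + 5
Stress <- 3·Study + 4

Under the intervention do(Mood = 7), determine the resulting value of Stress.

4

Under do(Mood=7), the mechanism Mood <- -2·Stress + 2 is discarded; Mood is fixed at 7.
No directed path runs from Mood to Stress, so Stress keeps its natural value.
Stress = 3·Study + 4  [with Study=0]  = 4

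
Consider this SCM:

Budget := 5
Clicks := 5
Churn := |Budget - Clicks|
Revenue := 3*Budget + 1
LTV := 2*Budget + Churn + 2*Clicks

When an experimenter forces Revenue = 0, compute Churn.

Under do(Revenue=0), the mechanism Revenue := 3*Budget + 1 is discarded; Revenue is fixed at 0.
Since Churn is not a descendant of the intervened variable, it is unaffected.
Churn = |Budget - Clicks|  [with Budget=5, Clicks=5]  = 0

0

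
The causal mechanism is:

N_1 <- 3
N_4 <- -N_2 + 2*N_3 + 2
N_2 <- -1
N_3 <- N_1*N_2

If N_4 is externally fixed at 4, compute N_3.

Under do(N_4=4), the mechanism N_4 <- -N_2 + 2*N_3 + 2 is discarded; N_4 is fixed at 4.
Since N_3 is not a descendant of the intervened variable, it is unaffected.
N_3 = N_1*N_2  [with N_1=3, N_2=-1]  = -3

-3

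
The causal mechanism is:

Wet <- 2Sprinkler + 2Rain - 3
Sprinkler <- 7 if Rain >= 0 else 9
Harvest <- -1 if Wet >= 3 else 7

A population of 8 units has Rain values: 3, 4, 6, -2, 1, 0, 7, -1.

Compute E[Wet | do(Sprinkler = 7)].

15.5

The intervention sets Sprinkler=7 in all 8 units regardless of Rain. Recomputing Wet per unit gives 17, 19, 23, 7, 13, 11, 25, 9; average 15.5.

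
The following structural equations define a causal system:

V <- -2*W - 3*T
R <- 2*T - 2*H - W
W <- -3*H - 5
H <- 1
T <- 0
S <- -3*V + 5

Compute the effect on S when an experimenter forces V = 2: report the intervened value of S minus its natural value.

The intervention breaks the incoming arrows to V: V <- -2*W - 3*T no longer applies, and V = 2.
S = -3*V + 5  [with V=2]  = -1
Without intervention: W = -3*H - 5  [with H=1]  = -8; V = -2*W - 3*T  [with W=-8, T=0]  = 16; S = -3*V + 5  [with V=16]  = -43.
Change = -1 − (-43) = 42.

42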